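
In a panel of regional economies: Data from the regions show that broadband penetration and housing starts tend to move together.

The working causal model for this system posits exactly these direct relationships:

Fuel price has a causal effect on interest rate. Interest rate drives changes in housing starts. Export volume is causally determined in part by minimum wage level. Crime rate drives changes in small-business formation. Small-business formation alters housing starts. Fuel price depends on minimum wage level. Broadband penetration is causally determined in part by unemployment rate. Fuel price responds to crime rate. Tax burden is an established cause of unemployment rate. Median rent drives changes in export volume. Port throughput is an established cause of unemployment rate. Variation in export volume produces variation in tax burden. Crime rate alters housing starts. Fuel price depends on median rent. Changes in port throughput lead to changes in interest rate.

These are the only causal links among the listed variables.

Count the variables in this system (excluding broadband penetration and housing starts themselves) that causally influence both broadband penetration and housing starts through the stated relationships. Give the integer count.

The common causes are: median rent (to broadband penetration via median rent → export volume → tax burden → unemployment rate → broadband penetration; to housing starts via median rent → fuel price → interest rate → housing starts); minimum wage level (to broadband penetration via minimum wage level → export volume → tax burden → unemployment rate → broadband penetration; to housing starts via minimum wage level → fuel price → interest rate → housing starts); port throughput (to broadband penetration via port throughput → unemployment rate → broadband penetration; to housing starts via port throughput → interest rate → housing starts).
Every other variable lacks a causal path to at least one of broadband penetration and housing starts.

3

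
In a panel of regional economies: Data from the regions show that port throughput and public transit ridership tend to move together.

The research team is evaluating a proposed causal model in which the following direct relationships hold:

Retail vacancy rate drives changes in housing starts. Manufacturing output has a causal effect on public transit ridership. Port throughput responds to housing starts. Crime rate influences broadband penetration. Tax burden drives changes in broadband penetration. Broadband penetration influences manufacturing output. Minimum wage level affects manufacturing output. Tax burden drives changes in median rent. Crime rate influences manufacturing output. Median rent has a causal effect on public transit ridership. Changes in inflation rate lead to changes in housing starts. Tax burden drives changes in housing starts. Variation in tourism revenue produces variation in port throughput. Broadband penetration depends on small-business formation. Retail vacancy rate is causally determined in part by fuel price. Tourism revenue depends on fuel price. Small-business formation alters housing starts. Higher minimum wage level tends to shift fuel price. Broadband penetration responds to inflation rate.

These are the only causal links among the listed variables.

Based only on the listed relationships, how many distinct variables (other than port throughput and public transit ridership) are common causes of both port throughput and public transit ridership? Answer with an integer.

The common causes are: inflation rate (to port throughput via inflation rate → housing starts → port throughput; to public transit ridership via inflation rate → broadband penetration → manufacturing output → public transit ridership); minimum wage level (to port throughput via minimum wage level → fuel price → tourism revenue → port throughput; to public transit ridership via minimum wage level → manufacturing output → public transit ridership); small-business formation (to port throughput via small-business formation → housing starts → port throughput; to public transit ridership via small-business formation → broadband penetration → manufacturing output → public transit ridership); tax burden (to port throughput via tax burden → housing starts → port throughput; to public transit ridership via tax burden → median rent → public transit ridership).
Every other variable lacks a causal path to at least one of port throughput and public transit ridership.

4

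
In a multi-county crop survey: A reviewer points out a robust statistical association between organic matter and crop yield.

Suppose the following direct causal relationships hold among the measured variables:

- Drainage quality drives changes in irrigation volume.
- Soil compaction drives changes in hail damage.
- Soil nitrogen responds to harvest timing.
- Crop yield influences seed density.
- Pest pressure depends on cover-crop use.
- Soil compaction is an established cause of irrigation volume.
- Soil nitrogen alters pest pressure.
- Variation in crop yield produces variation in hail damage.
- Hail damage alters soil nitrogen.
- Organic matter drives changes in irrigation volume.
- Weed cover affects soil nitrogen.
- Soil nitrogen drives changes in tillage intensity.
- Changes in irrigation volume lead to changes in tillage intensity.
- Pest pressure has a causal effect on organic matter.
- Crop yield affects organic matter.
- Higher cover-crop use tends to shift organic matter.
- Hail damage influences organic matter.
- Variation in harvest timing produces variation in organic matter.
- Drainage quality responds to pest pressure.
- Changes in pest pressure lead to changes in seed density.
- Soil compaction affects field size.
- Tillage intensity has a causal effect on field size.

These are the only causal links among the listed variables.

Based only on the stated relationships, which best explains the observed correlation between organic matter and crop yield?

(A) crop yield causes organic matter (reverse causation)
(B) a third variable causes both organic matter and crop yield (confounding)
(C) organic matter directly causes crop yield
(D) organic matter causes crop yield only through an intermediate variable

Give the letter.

The stated link runs crop yield → organic matter; organic matter has no causal path to crop yield. No variable causes both, so confounding is ruled out. The correlation reflects reverse causation.

A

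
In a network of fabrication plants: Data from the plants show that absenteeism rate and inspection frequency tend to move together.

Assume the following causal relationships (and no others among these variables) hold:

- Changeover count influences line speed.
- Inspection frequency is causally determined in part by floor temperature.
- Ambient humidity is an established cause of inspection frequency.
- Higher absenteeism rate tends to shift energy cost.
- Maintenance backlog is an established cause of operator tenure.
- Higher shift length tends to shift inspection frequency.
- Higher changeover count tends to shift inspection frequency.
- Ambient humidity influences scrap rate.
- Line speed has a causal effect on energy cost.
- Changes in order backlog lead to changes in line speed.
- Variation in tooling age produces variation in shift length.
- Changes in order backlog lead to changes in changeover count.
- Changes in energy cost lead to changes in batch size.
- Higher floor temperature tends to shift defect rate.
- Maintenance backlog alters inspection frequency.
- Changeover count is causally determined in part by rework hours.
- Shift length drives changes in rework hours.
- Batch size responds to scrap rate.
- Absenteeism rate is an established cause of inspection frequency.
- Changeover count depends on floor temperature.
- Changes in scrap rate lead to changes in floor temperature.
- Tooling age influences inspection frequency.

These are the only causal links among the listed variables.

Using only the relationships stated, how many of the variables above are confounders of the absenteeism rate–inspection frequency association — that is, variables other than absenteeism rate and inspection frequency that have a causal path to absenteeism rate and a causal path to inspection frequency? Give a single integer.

No listed variable has a causal path to both absenteeism rate and inspection frequency, so there are no common causes.

0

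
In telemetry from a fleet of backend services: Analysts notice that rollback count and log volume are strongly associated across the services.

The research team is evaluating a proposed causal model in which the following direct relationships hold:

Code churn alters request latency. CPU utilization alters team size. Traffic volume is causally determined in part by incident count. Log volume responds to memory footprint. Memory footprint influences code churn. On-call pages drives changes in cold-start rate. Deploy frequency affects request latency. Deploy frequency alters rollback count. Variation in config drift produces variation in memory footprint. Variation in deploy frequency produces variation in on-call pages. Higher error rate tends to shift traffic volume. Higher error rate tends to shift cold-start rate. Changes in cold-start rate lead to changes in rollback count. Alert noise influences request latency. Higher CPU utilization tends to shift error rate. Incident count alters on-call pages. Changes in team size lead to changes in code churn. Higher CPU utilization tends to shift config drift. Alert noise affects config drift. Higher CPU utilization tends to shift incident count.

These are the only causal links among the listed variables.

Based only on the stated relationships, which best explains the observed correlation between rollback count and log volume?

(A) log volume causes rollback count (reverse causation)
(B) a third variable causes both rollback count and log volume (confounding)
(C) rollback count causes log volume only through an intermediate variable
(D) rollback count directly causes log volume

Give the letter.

B

CPU utilization causes rollback count (CPU utilization → error rate → cold-start rate → rollback count) and log volume (CPU utilization → config drift → memory footprint → log volume) — a common cause creating the correlation.
There is no stated path from rollback count to log volume or from log volume to rollback count, so neither direct nor reverse causation applies.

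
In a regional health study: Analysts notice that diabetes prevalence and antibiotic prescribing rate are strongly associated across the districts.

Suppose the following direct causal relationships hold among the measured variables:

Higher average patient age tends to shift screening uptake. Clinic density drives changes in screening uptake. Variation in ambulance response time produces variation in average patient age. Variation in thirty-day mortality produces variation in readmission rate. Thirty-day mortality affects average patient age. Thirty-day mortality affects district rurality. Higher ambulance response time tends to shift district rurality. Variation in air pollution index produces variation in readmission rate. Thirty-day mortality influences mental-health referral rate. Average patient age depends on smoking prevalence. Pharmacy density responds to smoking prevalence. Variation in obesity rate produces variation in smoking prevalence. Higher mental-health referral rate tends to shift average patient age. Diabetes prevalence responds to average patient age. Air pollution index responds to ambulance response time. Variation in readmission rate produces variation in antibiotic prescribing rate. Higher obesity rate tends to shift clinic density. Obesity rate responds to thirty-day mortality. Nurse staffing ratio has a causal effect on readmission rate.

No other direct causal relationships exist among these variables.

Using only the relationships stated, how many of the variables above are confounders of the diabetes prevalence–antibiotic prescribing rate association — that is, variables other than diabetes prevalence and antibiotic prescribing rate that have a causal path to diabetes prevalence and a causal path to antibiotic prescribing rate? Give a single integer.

The common causes are: ambulance response time (to diabetes prevalence via ambulance response time → average patient age → diabetes prevalence; to antibiotic prescribing rate via ambulance response time → air pollution index → readmission rate → antibiotic prescribing rate); thirty-day mortality (to diabetes prevalence via thirty-day mortality → average patient age → diabetes prevalence; to antibiotic prescribing rate via thirty-day mortality → readmission rate → antibiotic prescribing rate).
Every other variable lacks a causal path to at least one of diabetes prevalence and antibiotic prescribing rate.

2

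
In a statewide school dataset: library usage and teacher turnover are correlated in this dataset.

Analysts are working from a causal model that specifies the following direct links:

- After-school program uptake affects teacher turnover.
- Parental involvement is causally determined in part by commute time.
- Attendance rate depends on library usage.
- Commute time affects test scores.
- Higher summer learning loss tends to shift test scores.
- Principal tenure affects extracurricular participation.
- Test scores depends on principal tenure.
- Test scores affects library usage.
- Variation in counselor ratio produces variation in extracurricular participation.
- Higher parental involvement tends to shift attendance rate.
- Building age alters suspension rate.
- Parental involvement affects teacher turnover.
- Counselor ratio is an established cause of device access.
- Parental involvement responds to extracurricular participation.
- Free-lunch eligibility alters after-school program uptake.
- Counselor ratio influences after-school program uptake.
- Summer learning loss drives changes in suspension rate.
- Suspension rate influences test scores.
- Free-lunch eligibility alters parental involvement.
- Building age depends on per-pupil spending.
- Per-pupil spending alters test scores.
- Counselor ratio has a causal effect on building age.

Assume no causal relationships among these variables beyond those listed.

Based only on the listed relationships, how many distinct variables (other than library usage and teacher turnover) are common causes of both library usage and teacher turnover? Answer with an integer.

3

The common causes are: commute time (to library usage via commute time → test scores → library usage; to teacher turnover via commute time → parental involvement → teacher turnover); counselor ratio (to library usage via counselor ratio → building age → suspension rate → test scores → library usage; to teacher turnover via counselor ratio → after-school program uptake → teacher turnover); principal tenure (to library usage via principal tenure → test scores → library usage; to teacher turnover via principal tenure → extracurricular participation → parental involvement → teacher turnover).
Every other variable lacks a causal path to at least one of library usage and teacher turnover.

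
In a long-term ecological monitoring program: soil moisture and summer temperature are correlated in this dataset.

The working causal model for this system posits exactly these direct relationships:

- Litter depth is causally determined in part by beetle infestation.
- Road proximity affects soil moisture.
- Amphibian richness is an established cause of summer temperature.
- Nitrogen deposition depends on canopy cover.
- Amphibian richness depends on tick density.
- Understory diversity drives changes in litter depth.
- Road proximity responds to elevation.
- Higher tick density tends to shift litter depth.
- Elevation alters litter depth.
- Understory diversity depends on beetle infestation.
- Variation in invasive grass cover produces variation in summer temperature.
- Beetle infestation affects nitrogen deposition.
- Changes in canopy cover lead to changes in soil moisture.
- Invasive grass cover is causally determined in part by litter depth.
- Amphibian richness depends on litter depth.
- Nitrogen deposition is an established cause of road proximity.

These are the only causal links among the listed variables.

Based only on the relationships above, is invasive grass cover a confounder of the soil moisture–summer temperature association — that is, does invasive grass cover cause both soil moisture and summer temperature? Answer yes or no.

no

Invasive grass cover has no stated causal path to soil moisture. A confounder must cause both variables, so invasive grass cover does not qualify.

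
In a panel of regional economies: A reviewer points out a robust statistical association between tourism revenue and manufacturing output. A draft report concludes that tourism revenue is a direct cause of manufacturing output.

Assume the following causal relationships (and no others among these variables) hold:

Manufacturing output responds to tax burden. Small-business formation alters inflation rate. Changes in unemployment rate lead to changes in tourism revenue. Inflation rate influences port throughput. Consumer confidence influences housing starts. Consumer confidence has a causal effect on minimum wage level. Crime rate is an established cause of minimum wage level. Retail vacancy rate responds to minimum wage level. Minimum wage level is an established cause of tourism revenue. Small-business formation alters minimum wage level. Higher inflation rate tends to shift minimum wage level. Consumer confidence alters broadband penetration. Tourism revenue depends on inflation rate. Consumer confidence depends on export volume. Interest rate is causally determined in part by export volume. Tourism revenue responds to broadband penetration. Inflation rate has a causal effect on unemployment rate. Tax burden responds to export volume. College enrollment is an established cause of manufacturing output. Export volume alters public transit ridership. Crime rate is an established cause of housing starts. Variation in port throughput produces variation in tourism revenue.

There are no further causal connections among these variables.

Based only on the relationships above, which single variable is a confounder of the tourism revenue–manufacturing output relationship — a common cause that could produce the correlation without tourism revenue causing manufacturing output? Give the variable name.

Export volume has a causal path to tourism revenue (export volume → consumer confidence → broadband penetration → tourism revenue) and a separate causal path to manufacturing output (export volume → tax burden → manufacturing output), so it is a common cause of both.
No stated relationship gives tourism revenue a causal route to manufacturing output, so the correlation is explained by the shared upstream cause rather than a direct effect.

export volume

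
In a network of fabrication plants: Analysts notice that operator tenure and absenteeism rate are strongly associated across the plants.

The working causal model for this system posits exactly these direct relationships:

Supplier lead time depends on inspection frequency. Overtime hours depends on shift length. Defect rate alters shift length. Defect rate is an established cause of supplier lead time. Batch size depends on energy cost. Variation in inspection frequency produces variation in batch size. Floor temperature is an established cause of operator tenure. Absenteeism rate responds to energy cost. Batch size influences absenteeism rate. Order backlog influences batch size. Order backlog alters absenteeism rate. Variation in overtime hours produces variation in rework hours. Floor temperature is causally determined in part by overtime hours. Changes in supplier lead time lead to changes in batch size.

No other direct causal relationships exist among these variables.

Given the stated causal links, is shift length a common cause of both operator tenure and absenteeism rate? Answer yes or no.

no

Shift length has no stated causal path to absenteeism rate. A confounder must cause both variables, so shift length does not qualify.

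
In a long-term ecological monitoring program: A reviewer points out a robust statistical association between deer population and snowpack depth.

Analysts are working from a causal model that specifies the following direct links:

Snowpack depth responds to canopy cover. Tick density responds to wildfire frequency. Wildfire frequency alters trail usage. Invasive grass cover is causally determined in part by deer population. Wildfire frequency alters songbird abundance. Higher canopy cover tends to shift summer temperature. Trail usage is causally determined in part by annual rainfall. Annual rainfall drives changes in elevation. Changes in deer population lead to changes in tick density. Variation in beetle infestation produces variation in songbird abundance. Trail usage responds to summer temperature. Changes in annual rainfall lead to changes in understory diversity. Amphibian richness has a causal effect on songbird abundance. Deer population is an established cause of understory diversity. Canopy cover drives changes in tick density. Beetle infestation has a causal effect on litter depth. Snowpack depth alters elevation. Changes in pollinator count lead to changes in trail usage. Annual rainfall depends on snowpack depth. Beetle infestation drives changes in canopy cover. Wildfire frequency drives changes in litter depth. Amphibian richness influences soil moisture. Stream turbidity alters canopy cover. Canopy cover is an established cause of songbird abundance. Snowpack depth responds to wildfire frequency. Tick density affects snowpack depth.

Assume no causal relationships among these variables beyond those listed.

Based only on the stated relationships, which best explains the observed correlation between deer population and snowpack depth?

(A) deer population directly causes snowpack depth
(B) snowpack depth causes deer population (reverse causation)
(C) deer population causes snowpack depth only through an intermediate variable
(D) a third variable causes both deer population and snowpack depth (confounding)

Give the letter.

C

Deer population reaches snowpack depth through deer population → tick density → snowpack depth — an indirect causal chain with no direct deer population → snowpack depth link. No variable causes both deer population and snowpack depth, so confounding is ruled out; the effect is mediated.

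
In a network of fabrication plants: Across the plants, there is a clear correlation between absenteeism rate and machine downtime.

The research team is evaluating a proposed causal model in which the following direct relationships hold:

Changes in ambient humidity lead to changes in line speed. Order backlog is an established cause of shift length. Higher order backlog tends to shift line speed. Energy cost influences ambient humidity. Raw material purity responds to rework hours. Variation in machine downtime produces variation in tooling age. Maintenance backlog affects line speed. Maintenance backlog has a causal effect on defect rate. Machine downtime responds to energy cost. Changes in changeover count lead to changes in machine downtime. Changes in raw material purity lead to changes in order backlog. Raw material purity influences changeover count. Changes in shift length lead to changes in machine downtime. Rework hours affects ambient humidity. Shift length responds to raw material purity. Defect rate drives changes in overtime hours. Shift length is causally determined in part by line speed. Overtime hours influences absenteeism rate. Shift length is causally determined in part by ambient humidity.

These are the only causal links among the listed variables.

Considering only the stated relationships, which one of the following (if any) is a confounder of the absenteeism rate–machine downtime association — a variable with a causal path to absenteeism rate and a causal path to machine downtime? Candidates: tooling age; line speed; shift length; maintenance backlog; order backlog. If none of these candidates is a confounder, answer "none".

maintenance backlog

Maintenance backlog causes absenteeism rate (maintenance backlog → defect rate → overtime hours → absenteeism rate) and also causes machine downtime (maintenance backlog → line speed → shift length → machine downtime); it is a common cause of both.
Each of the other candidates lacks a causal path to at least one of absenteeism rate and machine downtime, so they do not confound the relationship.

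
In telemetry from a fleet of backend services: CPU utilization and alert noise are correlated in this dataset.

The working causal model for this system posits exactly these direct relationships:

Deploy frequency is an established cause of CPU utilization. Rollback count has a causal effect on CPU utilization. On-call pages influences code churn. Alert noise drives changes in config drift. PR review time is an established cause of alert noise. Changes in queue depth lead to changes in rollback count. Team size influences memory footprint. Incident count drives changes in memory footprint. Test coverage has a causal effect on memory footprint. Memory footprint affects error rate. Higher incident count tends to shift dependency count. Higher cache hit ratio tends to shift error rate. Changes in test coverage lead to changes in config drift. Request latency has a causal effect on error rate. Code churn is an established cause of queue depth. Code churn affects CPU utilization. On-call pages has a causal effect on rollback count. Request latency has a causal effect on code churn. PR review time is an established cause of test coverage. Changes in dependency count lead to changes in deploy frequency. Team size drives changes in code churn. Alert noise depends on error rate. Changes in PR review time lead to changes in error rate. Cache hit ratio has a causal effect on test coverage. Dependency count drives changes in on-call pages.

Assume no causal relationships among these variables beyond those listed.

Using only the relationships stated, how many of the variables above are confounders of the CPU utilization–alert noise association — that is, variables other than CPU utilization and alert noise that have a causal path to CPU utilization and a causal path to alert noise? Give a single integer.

3

The common causes are: incident count (to CPU utilization via incident count → dependency count → deploy frequency → CPU utilization; to alert noise via incident count → memory footprint → error rate → alert noise); request latency (to CPU utilization via request latency → code churn → CPU utilization; to alert noise via request latency → error rate → alert noise); team size (to CPU utilization via team size → code churn → CPU utilization; to alert noise via team size → memory footprint → error rate → alert noise).
Every other variable lacks a causal path to at least one of CPU utilization and alert noise.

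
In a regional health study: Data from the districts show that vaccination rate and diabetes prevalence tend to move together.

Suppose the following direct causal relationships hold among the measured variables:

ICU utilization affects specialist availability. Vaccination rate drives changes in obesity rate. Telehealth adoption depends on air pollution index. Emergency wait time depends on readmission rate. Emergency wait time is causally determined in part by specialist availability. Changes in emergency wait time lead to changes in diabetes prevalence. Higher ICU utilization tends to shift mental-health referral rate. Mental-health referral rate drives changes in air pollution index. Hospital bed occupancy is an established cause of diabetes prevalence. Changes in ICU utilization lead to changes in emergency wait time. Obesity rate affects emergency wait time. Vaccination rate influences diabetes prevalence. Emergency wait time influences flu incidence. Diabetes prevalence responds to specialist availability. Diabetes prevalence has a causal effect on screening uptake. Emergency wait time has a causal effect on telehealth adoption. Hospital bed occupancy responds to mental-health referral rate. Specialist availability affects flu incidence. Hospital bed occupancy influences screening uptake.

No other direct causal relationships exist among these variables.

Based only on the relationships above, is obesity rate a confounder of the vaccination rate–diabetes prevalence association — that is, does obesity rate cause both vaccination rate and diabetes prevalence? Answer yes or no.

Obesity rate has no stated causal path to vaccination rate. A confounder must cause both variables, so obesity rate does not qualify.

no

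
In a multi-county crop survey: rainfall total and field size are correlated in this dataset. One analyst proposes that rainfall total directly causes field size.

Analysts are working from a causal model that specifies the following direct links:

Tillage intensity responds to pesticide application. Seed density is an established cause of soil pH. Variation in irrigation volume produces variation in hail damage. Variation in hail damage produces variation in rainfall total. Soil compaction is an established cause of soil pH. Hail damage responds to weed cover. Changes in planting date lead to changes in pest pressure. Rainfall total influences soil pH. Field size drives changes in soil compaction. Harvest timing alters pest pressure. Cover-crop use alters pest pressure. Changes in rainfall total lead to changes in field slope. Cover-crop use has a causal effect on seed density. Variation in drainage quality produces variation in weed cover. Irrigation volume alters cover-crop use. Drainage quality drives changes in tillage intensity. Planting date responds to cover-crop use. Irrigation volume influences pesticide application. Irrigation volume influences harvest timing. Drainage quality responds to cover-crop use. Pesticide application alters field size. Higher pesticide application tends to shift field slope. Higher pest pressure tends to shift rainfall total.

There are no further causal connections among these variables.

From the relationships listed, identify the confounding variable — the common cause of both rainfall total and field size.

Irrigation volume has a causal path to rainfall total (irrigation volume → hail damage → rainfall total) and a separate causal path to field size (irrigation volume → pesticide application → field size), so it is a common cause of both.
No stated relationship gives rainfall total a causal route to field size, so the correlation is explained by the shared upstream cause rather than a direct effect.

irrigation volume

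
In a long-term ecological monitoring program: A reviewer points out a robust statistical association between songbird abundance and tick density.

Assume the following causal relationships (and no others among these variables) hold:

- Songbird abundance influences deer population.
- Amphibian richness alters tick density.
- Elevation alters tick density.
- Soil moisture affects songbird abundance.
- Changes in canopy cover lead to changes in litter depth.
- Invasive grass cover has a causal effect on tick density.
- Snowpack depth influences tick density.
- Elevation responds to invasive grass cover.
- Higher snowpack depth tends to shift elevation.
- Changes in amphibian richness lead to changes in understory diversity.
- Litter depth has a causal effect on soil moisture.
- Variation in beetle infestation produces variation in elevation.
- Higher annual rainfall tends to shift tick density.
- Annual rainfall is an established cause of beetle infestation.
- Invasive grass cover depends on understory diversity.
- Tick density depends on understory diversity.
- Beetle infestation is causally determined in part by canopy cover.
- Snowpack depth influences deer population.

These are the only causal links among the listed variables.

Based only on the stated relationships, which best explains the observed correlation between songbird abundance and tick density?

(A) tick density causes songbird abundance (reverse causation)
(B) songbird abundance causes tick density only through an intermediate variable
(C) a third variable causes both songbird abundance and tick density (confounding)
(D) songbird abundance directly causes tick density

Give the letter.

Canopy cover causes songbird abundance (canopy cover → litter depth → soil moisture → songbird abundance) and tick density (canopy cover → beetle infestation → elevation → tick density) — a common cause creating the correlation.
There is no stated path from songbird abundance to tick density or from tick density to songbird abundance, so neither direct nor reverse causation applies.

C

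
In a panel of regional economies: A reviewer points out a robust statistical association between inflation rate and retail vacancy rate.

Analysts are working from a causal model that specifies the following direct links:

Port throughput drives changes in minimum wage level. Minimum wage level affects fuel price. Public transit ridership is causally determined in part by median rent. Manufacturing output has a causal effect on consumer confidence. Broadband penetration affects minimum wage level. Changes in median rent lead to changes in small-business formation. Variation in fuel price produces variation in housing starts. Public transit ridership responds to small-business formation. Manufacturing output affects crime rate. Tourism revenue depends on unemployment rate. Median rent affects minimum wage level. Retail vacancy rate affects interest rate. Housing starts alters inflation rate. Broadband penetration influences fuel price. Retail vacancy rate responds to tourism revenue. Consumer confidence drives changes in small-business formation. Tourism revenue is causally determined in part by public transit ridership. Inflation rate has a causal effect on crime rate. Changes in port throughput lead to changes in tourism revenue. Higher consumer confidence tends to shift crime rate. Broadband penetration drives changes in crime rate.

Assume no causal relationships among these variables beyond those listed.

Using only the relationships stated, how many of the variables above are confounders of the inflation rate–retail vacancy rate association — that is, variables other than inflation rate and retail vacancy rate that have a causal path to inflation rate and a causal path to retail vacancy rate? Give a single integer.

The common causes are: median rent (to inflation rate via median rent → minimum wage level → fuel price → housing starts → inflation rate; to retail vacancy rate via median rent → public transit ridership → tourism revenue → retail vacancy rate); port throughput (to inflation rate via port throughput → minimum wage level → fuel price → housing starts → inflation rate; to retail vacancy rate via port throughput → tourism revenue → retail vacancy rate).
Every other variable lacks a causal path to at least one of inflation rate and retail vacancy rate.

2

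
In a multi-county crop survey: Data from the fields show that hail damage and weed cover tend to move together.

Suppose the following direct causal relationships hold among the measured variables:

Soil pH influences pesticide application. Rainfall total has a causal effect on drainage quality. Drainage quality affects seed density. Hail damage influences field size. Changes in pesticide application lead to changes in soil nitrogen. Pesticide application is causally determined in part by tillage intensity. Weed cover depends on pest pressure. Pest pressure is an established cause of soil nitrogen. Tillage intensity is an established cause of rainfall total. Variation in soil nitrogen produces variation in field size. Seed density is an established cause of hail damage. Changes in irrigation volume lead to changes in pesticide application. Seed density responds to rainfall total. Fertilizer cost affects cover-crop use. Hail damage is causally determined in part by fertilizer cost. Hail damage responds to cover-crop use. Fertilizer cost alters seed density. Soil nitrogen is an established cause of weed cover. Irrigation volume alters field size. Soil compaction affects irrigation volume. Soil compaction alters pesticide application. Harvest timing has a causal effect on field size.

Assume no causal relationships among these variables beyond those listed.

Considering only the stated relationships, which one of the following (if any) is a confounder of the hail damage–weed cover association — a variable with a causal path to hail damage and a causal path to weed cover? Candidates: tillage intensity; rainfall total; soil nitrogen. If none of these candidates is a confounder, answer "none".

Tillage intensity causes hail damage (tillage intensity → rainfall total → seed density → hail damage) and also causes weed cover (tillage intensity → pesticide application → soil nitrogen → weed cover); it is a common cause of both.
Each of the other candidates lacks a causal path to at least one of hail damage and weed cover, so they do not confound the relationship.

tillage intensity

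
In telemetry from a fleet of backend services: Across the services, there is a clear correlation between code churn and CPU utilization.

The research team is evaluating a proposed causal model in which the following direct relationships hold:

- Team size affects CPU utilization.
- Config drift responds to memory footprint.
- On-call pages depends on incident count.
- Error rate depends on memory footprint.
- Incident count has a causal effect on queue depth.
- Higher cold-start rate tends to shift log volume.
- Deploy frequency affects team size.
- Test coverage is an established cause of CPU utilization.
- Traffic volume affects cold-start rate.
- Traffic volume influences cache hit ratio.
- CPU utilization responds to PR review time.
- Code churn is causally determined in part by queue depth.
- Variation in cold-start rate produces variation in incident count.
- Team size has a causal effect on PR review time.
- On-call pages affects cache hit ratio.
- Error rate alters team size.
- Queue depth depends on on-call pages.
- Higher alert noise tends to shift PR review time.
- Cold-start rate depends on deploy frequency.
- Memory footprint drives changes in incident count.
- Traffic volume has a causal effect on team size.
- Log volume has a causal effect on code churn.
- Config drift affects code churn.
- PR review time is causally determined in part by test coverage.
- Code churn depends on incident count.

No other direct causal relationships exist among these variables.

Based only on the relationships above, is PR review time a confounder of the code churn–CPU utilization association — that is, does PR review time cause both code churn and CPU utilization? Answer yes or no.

no

PR review time has no stated causal path to code churn. A confounder must cause both variables, so PR review time does not qualify.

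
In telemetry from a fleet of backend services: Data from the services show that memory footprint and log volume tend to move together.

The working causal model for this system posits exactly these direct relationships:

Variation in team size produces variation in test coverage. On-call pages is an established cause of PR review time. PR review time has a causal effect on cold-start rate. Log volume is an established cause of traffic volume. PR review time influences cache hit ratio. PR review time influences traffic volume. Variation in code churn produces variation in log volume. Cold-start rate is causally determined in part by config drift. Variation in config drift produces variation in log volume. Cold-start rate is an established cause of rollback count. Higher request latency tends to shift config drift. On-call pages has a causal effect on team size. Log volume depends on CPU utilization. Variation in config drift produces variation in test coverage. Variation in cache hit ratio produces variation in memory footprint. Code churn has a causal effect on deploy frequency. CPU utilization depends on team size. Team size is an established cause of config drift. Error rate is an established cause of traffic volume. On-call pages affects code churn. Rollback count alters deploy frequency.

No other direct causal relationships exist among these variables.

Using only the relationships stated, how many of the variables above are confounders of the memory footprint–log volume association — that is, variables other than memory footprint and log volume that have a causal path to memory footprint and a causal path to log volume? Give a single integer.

The common causes are: on-call pages (to memory footprint via on-call pages → PR review time → cache hit ratio → memory footprint; to log volume via on-call pages → code churn → log volume).
Every other variable lacks a causal path to at least one of memory footprint and log volume.

1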